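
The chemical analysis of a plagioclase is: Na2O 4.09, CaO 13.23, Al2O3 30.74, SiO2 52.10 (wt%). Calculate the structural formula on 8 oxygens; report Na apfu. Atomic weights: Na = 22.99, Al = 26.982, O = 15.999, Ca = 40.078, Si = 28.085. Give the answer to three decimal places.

Na2O: 4.09/61.979 = 0.06599 mol → 0.13198 mol Na, 0.06599 mol O.
CaO: 13.23/56.077 = 0.23593 mol → 0.23593 mol Ca, 0.23593 mol O.
Al2O3: 30.74/101.961 = 0.30149 mol → 0.60298 mol Al, 0.90447 mol O.
SiO2: 52.10/60.083 = 0.86713 mol → 0.86713 mol Si, 1.73426 mol O.
Total oxygen = 2.94065 mol. Normalization factor = 8/2.94065 = 2.72049.
Na per 8 O = 0.13198 × 2.72049 = 0.359.

0.359 Na apfu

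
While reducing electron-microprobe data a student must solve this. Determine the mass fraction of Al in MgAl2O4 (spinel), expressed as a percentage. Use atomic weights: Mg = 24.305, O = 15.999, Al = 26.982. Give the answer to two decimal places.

Molar mass of MgAl2O4: 1·24.305 + 2·26.982 + 4·15.999 = 142.265 g/mol.
Mass of Al per formula unit: 2 × 26.982 = 53.964 g.
Weight fraction Al = 53.964 / 142.265 = 0.3793.

37.93 wt%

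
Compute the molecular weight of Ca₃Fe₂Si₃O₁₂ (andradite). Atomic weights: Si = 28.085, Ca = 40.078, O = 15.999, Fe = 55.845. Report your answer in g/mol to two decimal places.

508.17 g/mol

Ca: 3 × 40.078 = 120.2340
Fe: 2 × 55.845 = 111.6900
Si: 3 × 28.085 = 84.2550
O: 12 × 15.999 = 191.9880
Summing the contributions gives the formula mass.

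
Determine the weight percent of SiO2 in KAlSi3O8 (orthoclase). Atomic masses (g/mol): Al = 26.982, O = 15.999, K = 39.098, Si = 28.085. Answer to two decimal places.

64.76 wt%

Formula mass = 278.327 g/mol.
3 Si → 3.0000 mol SiO2 per formula unit; M(SiO2) = 60.083, so SiO2 mass = 180.249 g.
180.249/278.327 × 100 = 64.76 wt%.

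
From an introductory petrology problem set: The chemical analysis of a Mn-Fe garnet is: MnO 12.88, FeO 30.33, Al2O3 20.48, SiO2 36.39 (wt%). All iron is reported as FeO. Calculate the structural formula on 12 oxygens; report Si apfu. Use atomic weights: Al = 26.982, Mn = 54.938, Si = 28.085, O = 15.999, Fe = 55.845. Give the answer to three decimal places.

MnO (M=70.937): mol = 0.18157; Mn = 0.18157, O = 0.18157.
FeO (M=71.844): mol = 0.42216; Fe = 0.42216, O = 0.42216.
Al2O3 (M=101.961): mol = 0.20086; Al = 0.40172, O = 0.60258.
SiO2 (M=60.083): mol = 0.60566; Si = 0.60566, O = 1.21132.
ΣO = 2.41763; factor = 12/ΣO = 4.96354.
Si apfu = 0.60566 × 4.96354 = 3.006.

3.006 Si apfu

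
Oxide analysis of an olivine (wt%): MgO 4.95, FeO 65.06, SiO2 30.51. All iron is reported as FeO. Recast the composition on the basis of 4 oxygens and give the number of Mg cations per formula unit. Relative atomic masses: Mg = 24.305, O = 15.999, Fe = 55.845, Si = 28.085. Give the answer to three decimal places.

0.240 Mg apfu

4.95 wt% MgO ÷ 40.304 g/mol = 0.12282 mol, giving 0.12282 Mg and 0.12282 O.
65.06 wt% FeO ÷ 71.844 g/mol = 0.90557 mol, giving 0.90557 Fe and 0.90557 O.
30.51 wt% SiO2 ÷ 60.083 g/mol = 0.50780 mol, giving 0.50780 Si and 1.01560 O.
Oxygen sums to 2.04399; scaling by 4/2.04399 = 1.95696 puts the formula on 4 O.
Mg: 0.12282 × 1.95696 = 0.240 atoms per formula unit.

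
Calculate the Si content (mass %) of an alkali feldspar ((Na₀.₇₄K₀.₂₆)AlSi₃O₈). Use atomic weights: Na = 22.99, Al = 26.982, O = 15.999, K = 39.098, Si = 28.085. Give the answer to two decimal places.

31.63 mass %

Molar mass of (Na₀.₇₄K₀.₂₆)AlSi₃O₈: 0.74×22.99 + 0.26×39.098 + 1×26.982 + 3×28.085 + 8×15.999 = 266.407 g/mol.
Mass of Si per formula unit: 3 × 28.085 = 84.255 g.
Weight fraction Si = 84.255 / 266.407 = 0.3163.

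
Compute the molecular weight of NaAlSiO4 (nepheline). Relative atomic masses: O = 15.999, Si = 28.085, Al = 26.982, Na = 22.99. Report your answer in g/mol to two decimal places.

142.05 g/mol

The formula mass is the sum 1·22.99 + 1·26.982 + 1·28.085 + 4·15.999.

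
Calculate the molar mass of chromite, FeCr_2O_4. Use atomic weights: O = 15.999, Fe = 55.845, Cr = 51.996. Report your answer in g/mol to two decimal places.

223.83 g/mol

M = 1·55.845 + 2·51.996 + 4·15.999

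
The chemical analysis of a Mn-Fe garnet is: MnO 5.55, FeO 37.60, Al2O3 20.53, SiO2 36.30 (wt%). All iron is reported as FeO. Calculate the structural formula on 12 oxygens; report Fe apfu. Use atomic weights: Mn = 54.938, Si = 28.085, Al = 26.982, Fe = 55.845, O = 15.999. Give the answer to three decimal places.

2.602 Fe apfu

MnO: 5.55/70.937 = 0.07824 mol → 0.07824 mol Mn, 0.07824 mol O.
FeO: 37.60/71.844 = 0.52336 mol → 0.52336 mol Fe, 0.52336 mol O.
Al2O3: 20.53/101.961 = 0.20135 mol → 0.40270 mol Al, 0.60405 mol O.
SiO2: 36.30/60.083 = 0.60416 mol → 0.60416 mol Si, 1.20832 mol O.
Total oxygen = 2.41397 mol. Normalization factor = 12/2.41397 = 4.97106.
Fe per 12 O = 0.52336 × 4.97106 = 2.602.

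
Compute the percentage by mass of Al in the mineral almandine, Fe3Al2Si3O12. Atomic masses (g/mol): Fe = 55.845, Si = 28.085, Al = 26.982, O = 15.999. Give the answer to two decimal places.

10.84 wt%

Molar mass of Fe3Al2Si3O12: 3·55.845 + 2·26.982 + 3·28.085 + 12·15.999 = 497.742 g/mol.
Mass of Al per formula unit: 2 × 26.982 = 53.964 g.
Weight fraction Al = 53.964 / 497.742 = 0.1084.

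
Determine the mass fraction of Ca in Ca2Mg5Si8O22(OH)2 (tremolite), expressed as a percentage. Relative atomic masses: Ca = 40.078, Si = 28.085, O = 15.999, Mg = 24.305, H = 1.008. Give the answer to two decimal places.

9.87 mass %

Formula mass = 2*40.078 + 5*24.305 + 8*28.085 + 24*15.999 + 2*1.008 = 812.353 g/mol, of which 80.156 g is Ca.
So Ca makes up 80.156/812.353 = 0.0987 of the mass, i.e. 9.87%.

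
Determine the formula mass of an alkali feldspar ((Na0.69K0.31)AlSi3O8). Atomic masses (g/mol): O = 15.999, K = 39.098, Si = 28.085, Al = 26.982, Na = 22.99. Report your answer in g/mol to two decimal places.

267.21 g/mol

M = 0.69(22.99) + 0.31(39.098) + 1(26.982) + 3(28.085) + 8(15.999)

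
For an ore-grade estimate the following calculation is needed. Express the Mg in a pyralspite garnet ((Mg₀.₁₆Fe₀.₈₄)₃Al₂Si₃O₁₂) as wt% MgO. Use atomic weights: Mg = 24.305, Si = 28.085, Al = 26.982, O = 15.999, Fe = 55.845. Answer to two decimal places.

4.01 wt%

M((Mg₀.₁₆Fe₀.₈₄)₃Al₂Si₃O₁₂) = 482.603 g/mol; M(MgO) = 40.304 g/mol.
Moles MgO per formula unit = 0.48 Mg ÷ 1 = 0.4800.
MgO fraction = (0.4800 × 40.304) / 482.603 = 19.346/482.603 = 0.0401.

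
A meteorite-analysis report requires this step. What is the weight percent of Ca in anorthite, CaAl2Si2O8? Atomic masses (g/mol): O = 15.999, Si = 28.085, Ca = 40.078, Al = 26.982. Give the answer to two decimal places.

Molar mass of CaAl2Si2O8: 1×40.078 + 2×26.982 + 2×28.085 + 8×15.999 = 278.204 g/mol.
Mass of Ca per formula unit: 1 × 40.078 = 40.078 g.
Weight fraction Ca = 40.078 / 278.204 = 0.1441.

14.41 wt%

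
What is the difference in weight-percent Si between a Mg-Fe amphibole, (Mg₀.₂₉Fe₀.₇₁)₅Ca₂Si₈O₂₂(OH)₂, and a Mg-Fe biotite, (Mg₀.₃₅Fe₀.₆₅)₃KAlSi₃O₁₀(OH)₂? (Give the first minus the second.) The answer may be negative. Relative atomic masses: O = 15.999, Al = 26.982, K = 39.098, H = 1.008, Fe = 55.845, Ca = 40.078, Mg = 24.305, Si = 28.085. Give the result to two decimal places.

6.71 percentage points

Si in (Mg₀.₂₉Fe₀.₇₁)₅Ca₂Si₈O₂₂(OH)₂: molar mass 924.320 g/mol; 8×28.085 = 224.680 g → 24.31 wt%.
Si in (Mg₀.₃₅Fe₀.₆₅)₃KAlSi₃O₁₀(OH)₂: molar mass 478.757 g/mol; 3×28.085 = 84.255 g → 17.60 wt%.
Difference = 24.31 − 17.60 = 6.71 percentage points.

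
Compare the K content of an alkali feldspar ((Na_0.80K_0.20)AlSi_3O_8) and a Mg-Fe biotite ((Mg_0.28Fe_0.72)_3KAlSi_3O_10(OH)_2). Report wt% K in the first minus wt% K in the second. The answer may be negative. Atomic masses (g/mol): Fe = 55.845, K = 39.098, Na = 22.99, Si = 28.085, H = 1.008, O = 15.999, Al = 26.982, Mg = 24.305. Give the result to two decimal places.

First mineral: 7.820 g K in 265.441 g formula = 2.95 wt% K.
Second mineral: 39.098 g K in 485.380 g formula = 8.06 wt% K.
2.95% − 8.06% gives a difference of -5.11 percentage points.

-5.11 percentage points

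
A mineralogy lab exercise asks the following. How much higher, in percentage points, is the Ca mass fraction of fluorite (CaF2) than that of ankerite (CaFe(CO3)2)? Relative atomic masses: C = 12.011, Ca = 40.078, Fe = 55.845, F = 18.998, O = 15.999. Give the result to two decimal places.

32.77 percentage points

First mineral: 40.078 g Ca in 78.074 g formula = 51.33 wt% Ca.
Second mineral: 40.078 g Ca in 215.939 g formula = 18.56 wt% Ca.
51.33% − 18.56% gives a difference of 32.77 percentage points.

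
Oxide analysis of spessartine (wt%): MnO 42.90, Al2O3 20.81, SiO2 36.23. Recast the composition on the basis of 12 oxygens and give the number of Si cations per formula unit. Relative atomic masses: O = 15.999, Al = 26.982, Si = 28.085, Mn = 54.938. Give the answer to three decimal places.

2.986 Si apfu

MnO (M=70.937): mol = 0.60476; Mn = 0.60476, O = 0.60476.
Al2O3 (M=101.961): mol = 0.20410; Al = 0.40820, O = 0.61230.
SiO2 (M=60.083): mol = 0.60300; Si = 0.60300, O = 1.20600.
ΣO = 2.42306; factor = 12/ΣO = 4.95242.
Si apfu = 0.60300 × 4.95242 = 2.986.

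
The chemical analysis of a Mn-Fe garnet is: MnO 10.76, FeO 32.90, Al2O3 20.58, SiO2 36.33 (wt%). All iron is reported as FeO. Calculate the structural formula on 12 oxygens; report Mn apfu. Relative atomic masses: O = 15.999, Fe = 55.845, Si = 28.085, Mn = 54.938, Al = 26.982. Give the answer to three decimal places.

0.751 Mn apfu

10.76 wt% MnO ÷ 70.937 g/mol = 0.15168 mol, giving 0.15168 Mn and 0.15168 O.
32.90 wt% FeO ÷ 71.844 g/mol = 0.45794 mol, giving 0.45794 Fe and 0.45794 O.
20.58 wt% Al2O3 ÷ 101.961 g/mol = 0.20184 mol, giving 0.40368 Al and 0.60552 O.
36.33 wt% SiO2 ÷ 60.083 g/mol = 0.60466 mol, giving 0.60466 Si and 1.20932 O.
Oxygen sums to 2.42446; scaling by 12/2.42446 = 4.94956 puts the formula on 12 O.
Mn: 0.15168 × 4.94956 = 0.751 atoms per formula unit.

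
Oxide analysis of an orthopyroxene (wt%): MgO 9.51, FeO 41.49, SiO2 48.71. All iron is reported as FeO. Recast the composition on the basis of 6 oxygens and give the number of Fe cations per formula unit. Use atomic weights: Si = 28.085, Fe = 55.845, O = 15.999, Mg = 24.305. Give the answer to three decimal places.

9.51 wt% MgO ÷ 40.304 g/mol = 0.23596 mol, giving 0.23596 Mg and 0.23596 O.
41.49 wt% FeO ÷ 71.844 g/mol = 0.57750 mol, giving 0.57750 Fe and 0.57750 O.
48.71 wt% SiO2 ÷ 60.083 g/mol = 0.81071 mol, giving 0.81071 Si and 1.62142 O.
Oxygen sums to 2.43488; scaling by 6/2.43488 = 2.46419 puts the formula on 6 O.
Fe: 0.57750 × 2.46419 = 1.423 atoms per formula unit.

1.423 Fe apfu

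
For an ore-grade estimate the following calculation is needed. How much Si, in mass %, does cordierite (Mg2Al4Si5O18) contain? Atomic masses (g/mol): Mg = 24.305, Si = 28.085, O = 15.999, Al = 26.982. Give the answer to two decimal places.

Formula mass = 2×24.305 + 4×26.982 + 5×28.085 + 18×15.999 = 584.945 g/mol, of which 140.425 g is Si.
So Si makes up 140.425/584.945 = 0.2401 of the mass, i.e. 24.01%.

24.01 mass %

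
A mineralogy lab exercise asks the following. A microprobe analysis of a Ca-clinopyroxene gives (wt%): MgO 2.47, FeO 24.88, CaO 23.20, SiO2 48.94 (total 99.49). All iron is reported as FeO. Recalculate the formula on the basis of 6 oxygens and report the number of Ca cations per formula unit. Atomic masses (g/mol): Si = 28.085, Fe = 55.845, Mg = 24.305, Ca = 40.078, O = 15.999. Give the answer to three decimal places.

1.013 Ca apfu

MgO: 2.47/40.304 = 0.06128 mol → 0.06128 mol Mg, 0.06128 mol O.
FeO: 24.88/71.844 = 0.34631 mol → 0.34631 mol Fe, 0.34631 mol O.
CaO: 23.20/56.077 = 0.41372 mol → 0.41372 mol Ca, 0.41372 mol O.
SiO2: 48.94/60.083 = 0.81454 mol → 0.81454 mol Si, 1.62908 mol O.
Total oxygen = 2.45039 mol. Normalization factor = 6/2.45039 = 2.44859.
Ca per 6 O = 0.41372 × 2.44859 = 1.013.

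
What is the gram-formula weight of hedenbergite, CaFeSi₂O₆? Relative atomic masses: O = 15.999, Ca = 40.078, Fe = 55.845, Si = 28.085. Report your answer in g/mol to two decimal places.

248.09 g/mol

Ca: 1 × 40.078 = 40.0780
Fe: 1 × 55.845 = 55.8450
Si: 2 × 28.085 = 56.1700
O: 6 × 15.999 = 95.9940
Summing the contributions gives the formula mass.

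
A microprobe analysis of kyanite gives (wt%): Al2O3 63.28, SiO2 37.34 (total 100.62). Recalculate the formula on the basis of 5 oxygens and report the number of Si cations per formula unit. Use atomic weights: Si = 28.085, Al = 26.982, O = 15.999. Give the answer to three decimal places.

63.28 wt% Al2O3 ÷ 101.961 g/mol = 0.62063 mol, giving 1.24126 Al and 1.86189 O.
37.34 wt% SiO2 ÷ 60.083 g/mol = 0.62147 mol, giving 0.62147 Si and 1.24294 O.
Oxygen sums to 3.10483; scaling by 5/3.10483 = 1.61039 puts the formula on 5 O.
Si: 0.62147 × 1.61039 = 1.001 atoms per formula unit.

1.001 Si apfu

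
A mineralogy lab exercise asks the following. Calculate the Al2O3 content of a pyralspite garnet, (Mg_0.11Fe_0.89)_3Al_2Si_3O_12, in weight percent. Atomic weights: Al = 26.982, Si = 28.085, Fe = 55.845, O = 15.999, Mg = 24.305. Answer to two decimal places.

20.92 wt%

M((Mg_0.11Fe_0.89)_3Al_2Si_3O_12) = 487.334 g/mol; M(Al2O3) = 101.961 g/mol.
Moles Al2O3 per formula unit = 2 Al ÷ 2 = 1.0000.
Al2O3 fraction = (1.0000 × 101.961) / 487.334 = 101.961/487.334 = 0.2092.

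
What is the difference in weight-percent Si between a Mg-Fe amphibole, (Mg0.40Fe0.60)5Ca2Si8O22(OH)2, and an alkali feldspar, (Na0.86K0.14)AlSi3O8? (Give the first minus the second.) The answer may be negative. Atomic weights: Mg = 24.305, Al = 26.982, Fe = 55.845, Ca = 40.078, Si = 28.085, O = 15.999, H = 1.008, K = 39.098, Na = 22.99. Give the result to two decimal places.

Si in (Mg0.40Fe0.60)5Ca2Si8O22(OH)2: molar mass 906.973 g/mol; 8×28.085 = 224.680 g → 24.77 wt%.
Si in (Na0.86K0.14)AlSi3O8: molar mass 264.474 g/mol; 3×28.085 = 84.255 g → 31.86 wt%.
Difference = 24.77 − 31.86 = -7.09 percentage points.

-7.09 percentage points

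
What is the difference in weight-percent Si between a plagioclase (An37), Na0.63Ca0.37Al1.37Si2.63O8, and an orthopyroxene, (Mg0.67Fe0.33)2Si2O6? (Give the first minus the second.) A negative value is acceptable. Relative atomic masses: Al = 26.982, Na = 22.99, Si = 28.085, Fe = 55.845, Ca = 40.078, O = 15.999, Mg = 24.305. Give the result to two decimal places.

2.20 percentage points

M(Na0.63Ca0.37Al1.37Si2.63O8) = 268.133 g/mol, so wt% Si = 73.864/268.133 × 100 = 27.55%.
M((Mg0.67Fe0.33)2Si2O6) = 221.590 g/mol, so wt% Si = 56.170/221.590 × 100 = 25.35%.
27.55 − 25.35 = 2.20 pp.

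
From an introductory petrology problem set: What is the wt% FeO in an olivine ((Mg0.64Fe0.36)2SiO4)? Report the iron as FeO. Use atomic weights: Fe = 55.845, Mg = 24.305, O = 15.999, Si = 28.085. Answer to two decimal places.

31.66 wt%

Formula mass = 163.400 g/mol.
0.72 Fe → 0.7200 mol FeO per formula unit; M(FeO) = 71.844, so FeO mass = 51.728 g.
51.728/163.400 × 100 = 31.66 wt%.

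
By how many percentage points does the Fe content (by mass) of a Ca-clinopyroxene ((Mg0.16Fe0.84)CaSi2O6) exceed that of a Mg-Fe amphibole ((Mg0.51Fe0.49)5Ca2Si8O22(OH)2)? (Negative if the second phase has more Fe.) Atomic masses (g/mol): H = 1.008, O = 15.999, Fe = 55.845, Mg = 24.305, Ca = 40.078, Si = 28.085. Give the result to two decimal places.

M((Mg0.16Fe0.84)CaSi2O6) = 243.041 g/mol, so wt% Fe = 46.910/243.041 × 100 = 19.30%.
M((Mg0.51Fe0.49)5Ca2Si8O22(OH)2) = 889.626 g/mol, so wt% Fe = 136.820/889.626 × 100 = 15.38%.
19.30 − 15.38 = 3.92 pp.

3.92 percentage points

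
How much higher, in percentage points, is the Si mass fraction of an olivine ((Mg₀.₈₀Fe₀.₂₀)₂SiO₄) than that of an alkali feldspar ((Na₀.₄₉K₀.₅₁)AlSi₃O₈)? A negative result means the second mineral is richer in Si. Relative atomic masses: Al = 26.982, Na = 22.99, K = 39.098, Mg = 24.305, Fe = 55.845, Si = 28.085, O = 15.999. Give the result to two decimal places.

-12.84 percentage points

M((Mg₀.₈₀Fe₀.₂₀)₂SiO₄) = 153.307 g/mol, so wt% Si = 28.085/153.307 × 100 = 18.32%.
M((Na₀.₄₉K₀.₅₁)AlSi₃O₈) = 270.434 g/mol, so wt% Si = 84.255/270.434 × 100 = 31.16%.
18.32 − 31.16 = -12.84 pp.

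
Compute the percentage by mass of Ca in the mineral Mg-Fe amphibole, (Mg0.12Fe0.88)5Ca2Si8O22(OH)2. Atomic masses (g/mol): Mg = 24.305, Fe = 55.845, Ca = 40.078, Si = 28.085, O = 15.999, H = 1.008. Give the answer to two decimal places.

Molar mass of (Mg0.12Fe0.88)5Ca2Si8O22(OH)2: 0.60×24.305 + 4.40×55.845 + 2×40.078 + 8×28.085 + 24×15.999 + 2×1.008 = 951.129 g/mol.
Mass of Ca per formula unit: 2 × 40.078 = 80.156 g.
Weight fraction Ca = 80.156 / 951.129 = 0.0843.

8.43 wt%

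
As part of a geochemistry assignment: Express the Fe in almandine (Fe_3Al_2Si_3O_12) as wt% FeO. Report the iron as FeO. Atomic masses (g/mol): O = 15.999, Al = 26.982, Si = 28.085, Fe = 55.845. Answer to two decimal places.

43.30 wt%

M(Fe_3Al_2Si_3O_12) = 497.742 g/mol; M(FeO) = 71.844 g/mol.
Moles FeO per formula unit = 3 Fe ÷ 1 = 3.0000.
FeO fraction = (3.0000 × 71.844) / 497.742 = 215.532/497.742 = 0.4330.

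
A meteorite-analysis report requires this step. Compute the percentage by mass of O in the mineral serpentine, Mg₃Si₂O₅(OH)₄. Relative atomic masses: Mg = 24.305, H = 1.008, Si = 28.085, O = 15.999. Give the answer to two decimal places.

51.96 wt%

Molar mass of Mg₃Si₂O₅(OH)₄: 3*24.305 + 2*28.085 + 9*15.999 + 4*1.008 = 277.108 g/mol.
Mass of O per formula unit: 9 × 15.999 = 143.991 g.
Weight fraction O = 143.991 / 277.108 = 0.5196.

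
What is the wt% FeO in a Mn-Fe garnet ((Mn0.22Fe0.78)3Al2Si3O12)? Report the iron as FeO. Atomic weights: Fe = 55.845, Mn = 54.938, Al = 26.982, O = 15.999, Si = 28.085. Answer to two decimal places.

Formula mass = 497.143 g/mol.
2.34 Fe → 2.3400 mol FeO per formula unit; M(FeO) = 71.844, so FeO mass = 168.115 g.
168.115/497.143 × 100 = 33.82 wt%.

33.82 wt%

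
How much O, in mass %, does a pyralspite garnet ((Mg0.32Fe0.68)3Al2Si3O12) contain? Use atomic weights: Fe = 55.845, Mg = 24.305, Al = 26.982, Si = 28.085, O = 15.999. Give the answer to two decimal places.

Molar mass of (Mg0.32Fe0.68)3Al2Si3O12: 0.96*24.305 + 2.04*55.845 + 2*26.982 + 3*28.085 + 12*15.999 = 467.464 g/mol.
Mass of O per formula unit: 12 × 15.999 = 191.988 g.
Weight fraction O = 191.988 / 467.464 = 0.4107.

41.07 mass %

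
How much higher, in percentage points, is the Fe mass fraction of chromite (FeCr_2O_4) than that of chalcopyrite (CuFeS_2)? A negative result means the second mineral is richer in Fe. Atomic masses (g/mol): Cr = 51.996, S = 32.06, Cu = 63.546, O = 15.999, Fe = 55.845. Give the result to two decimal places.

M(FeCr_2O_4) = 223.833 g/mol, so wt% Fe = 55.845/223.833 × 100 = 24.95%.
M(CuFeS_2) = 183.511 g/mol, so wt% Fe = 55.845/183.511 × 100 = 30.43%.
24.95 − 30.43 = -5.48 pp.

-5.48 percentage points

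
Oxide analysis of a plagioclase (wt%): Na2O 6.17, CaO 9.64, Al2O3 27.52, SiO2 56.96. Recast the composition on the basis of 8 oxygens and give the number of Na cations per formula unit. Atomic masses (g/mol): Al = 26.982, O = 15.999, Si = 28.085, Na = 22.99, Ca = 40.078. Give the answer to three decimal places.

Na2O (M=61.979): mol = 0.09955; Na = 0.19910, O = 0.09955.
CaO (M=56.077): mol = 0.17191; Ca = 0.17191, O = 0.17191.
Al2O3 (M=101.961): mol = 0.26991; Al = 0.53982, O = 0.80973.
SiO2 (M=60.083): mol = 0.94802; Si = 0.94802, O = 1.89604.
ΣO = 2.97723; factor = 8/ΣO = 2.68706.
Na apfu = 0.19910 × 2.68706 = 0.535.

0.535 Na apfu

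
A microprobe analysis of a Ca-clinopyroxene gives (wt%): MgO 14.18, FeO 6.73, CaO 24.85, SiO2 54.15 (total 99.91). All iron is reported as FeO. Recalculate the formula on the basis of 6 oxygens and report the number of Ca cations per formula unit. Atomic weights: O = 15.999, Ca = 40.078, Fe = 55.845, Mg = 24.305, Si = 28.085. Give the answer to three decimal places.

MgO: 14.18/40.304 = 0.35183 mol → 0.35183 mol Mg, 0.35183 mol O.
FeO: 6.73/71.844 = 0.09368 mol → 0.09368 mol Fe, 0.09368 mol O.
CaO: 24.85/56.077 = 0.44314 mol → 0.44314 mol Ca, 0.44314 mol O.
SiO2: 54.15/60.083 = 0.90125 mol → 0.90125 mol Si, 1.80250 mol O.
Total oxygen = 2.69115 mol. Normalization factor = 6/2.69115 = 2.22953.
Ca per 6 O = 0.44314 × 2.22953 = 0.988.

0.988 Ca apfu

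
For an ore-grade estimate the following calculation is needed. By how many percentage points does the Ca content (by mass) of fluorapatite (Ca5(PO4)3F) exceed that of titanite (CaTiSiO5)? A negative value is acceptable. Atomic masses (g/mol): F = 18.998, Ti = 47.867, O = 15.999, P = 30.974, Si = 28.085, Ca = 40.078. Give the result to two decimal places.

First mineral: 200.390 g Ca in 504.298 g formula = 39.74 wt% Ca.
Second mineral: 40.078 g Ca in 196.025 g formula = 20.45 wt% Ca.
39.74% − 20.45% gives a difference of 19.29 percentage points.

19.29 percentage points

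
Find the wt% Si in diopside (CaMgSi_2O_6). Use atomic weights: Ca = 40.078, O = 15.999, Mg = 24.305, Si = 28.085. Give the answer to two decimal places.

M(CaMgSi_2O_6) = 216.547 g/mol.
Si contributes 2 × 28.085 = 56.170 g per mole.
56.170/216.547 = 0.2594 → 25.94%.

25.94 wt%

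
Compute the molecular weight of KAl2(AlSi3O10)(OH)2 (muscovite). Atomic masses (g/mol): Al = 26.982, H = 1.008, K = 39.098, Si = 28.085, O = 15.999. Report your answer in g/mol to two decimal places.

K: 1 × 39.098 = 39.0980
Al: 3 × 26.982 = 80.9460
Si: 3 × 28.085 = 84.2550
O: 12 × 15.999 = 191.9880
H: 2 × 1.008 = 2.0160
Summing the contributions gives the formula mass.

398.30 g/mol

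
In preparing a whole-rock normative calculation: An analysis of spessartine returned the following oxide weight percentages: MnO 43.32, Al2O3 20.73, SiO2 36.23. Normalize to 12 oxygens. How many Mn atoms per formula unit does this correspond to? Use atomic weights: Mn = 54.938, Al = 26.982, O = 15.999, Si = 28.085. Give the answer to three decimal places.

MnO: 43.32/70.937 = 0.61068 mol → 0.61068 mol Mn, 0.61068 mol O.
Al2O3: 20.73/101.961 = 0.20331 mol → 0.40662 mol Al, 0.60993 mol O.
SiO2: 36.23/60.083 = 0.60300 mol → 0.60300 mol Si, 1.20600 mol O.
Total oxygen = 2.42661 mol. Normalization factor = 12/2.42661 = 4.94517.
Mn per 12 O = 0.61068 × 4.94517 = 3.020.

3.020 Mn apfu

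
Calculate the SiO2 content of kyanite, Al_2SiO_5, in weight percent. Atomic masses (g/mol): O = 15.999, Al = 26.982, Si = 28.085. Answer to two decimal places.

Formula mass = 162.044 g/mol.
1 Si → 1.0000 mol SiO2 per formula unit; M(SiO2) = 60.083, so SiO2 mass = 60.083 g.
60.083/162.044 × 100 = 37.08 wt%.

37.08 wt%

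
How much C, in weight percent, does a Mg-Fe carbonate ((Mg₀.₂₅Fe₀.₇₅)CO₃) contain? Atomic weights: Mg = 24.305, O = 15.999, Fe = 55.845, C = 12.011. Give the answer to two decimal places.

11.12 weight percent

Molar mass of (Mg₀.₂₅Fe₀.₇₅)CO₃: 0.25×24.305 + 0.75×55.845 + 1×12.011 + 3×15.999 = 107.968 g/mol.
Mass of C per formula unit: 1 × 12.011 = 12.011 g.
Weight fraction C = 12.011 / 107.968 = 0.1112.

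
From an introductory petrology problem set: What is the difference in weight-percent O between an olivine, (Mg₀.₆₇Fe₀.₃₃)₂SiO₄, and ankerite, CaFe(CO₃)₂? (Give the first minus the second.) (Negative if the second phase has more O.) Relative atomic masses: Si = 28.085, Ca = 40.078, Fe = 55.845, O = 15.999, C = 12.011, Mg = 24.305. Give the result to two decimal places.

O in (Mg₀.₆₇Fe₀.₃₃)₂SiO₄: molar mass 161.507 g/mol; 4×15.999 = 63.996 g → 39.62 wt%.
O in CaFe(CO₃)₂: molar mass 215.939 g/mol; 6×15.999 = 95.994 g → 44.45 wt%.
Difference = 39.62 − 44.45 = -4.83 percentage points.

-4.83 percentage points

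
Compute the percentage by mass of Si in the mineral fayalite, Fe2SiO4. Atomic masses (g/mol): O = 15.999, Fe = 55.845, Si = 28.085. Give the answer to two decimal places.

M(Fe2SiO4) = 203.771 g/mol.
Si contributes 1 × 28.085 = 28.085 g per mole.
28.085/203.771 = 0.1378 → 13.78%.

13.78 weight percent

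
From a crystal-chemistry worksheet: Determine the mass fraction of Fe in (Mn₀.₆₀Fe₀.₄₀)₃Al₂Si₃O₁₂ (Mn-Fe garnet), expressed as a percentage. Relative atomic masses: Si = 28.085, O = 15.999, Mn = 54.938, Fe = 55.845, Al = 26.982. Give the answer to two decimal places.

Molar mass of (Mn₀.₆₀Fe₀.₄₀)₃Al₂Si₃O₁₂: 1.80·54.938 + 1.20·55.845 + 2·26.982 + 3·28.085 + 12·15.999 = 496.109 g/mol.
Mass of Fe per formula unit: 1.20 × 55.845 = 67.014 g.
Weight fraction Fe = 67.014 / 496.109 = 0.1351.

13.51 mass %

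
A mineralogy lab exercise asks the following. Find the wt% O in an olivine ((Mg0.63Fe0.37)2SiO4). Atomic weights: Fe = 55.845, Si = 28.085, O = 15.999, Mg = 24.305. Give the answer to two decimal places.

39.01 weight percent

M((Mg0.63Fe0.37)2SiO4) = 164.031 g/mol.
O contributes 4 × 15.999 = 63.996 g per mole.
63.996/164.031 = 0.3901 → 39.01%.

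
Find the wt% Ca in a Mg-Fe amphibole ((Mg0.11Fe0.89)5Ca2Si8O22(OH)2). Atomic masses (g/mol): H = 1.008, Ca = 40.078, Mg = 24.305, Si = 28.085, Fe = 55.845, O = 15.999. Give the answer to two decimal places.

Formula mass = 0.55·24.305 + 4.45·55.845 + 2·40.078 + 8·28.085 + 24·15.999 + 2·1.008 = 952.706 g/mol, of which 80.156 g is Ca.
So Ca makes up 80.156/952.706 = 0.0841 of the mass, i.e. 8.41%.

8.41 mass %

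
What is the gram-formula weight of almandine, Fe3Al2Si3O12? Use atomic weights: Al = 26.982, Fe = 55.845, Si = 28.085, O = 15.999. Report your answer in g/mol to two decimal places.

497.74 g/mol

Fe: 3 × 55.845 = 167.5350
Al: 2 × 26.982 = 53.9640
Si: 3 × 28.085 = 84.2550
O: 12 × 15.999 = 191.9880
Summing the contributions gives the formula mass.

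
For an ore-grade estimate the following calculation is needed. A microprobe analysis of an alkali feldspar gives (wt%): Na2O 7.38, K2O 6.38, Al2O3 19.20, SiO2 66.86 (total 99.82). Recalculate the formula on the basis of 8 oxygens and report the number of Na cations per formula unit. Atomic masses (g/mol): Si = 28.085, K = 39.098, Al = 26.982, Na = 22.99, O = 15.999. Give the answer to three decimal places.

Na2O (M=61.979): mol = 0.11907; Na = 0.23814, O = 0.11907.
K2O (M=94.195): mol = 0.06773; K = 0.13546, O = 0.06773.
Al2O3 (M=101.961): mol = 0.18831; Al = 0.37662, O = 0.56493.
SiO2 (M=60.083): mol = 1.11279; Si = 1.11279, O = 2.22558.
ΣO = 2.97731; factor = 8/ΣO = 2.68699.
Na apfu = 0.23814 × 2.68699 = 0.640.

0.640 Na apfu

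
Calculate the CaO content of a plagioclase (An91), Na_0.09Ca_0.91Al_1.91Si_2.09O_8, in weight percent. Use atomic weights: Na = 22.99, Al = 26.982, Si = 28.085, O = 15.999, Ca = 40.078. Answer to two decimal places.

Molar mass of Na_0.09Ca_0.91Al_1.91Si_2.09O_8 = 0.09*22.99 + 0.91*40.078 + 1.91*26.982 + 2.09*28.085 + 8*15.999 = 276.765 g/mol.
Each formula unit contains 0.91 Ca, equivalent to 0.91/1 = 0.9100 mol CaO.
M(CaO) = 1×40.078 + 1×15.999 = 56.077 g/mol.
Mass of CaO per formula unit = 0.9100 × 56.077 = 51.030 g.
CaO wt% = 51.030 / 276.765 × 100 = 18.44%.

18.44 wt%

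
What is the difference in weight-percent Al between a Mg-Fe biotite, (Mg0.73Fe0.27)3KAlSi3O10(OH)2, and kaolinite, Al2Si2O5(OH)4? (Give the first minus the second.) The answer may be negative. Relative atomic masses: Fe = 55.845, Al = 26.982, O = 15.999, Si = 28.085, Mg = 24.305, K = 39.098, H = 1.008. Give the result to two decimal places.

Al in (Mg0.73Fe0.27)3KAlSi3O10(OH)2: molar mass 442.801 g/mol; 1×26.982 = 26.982 g → 6.09 wt%.
Al in Al2Si2O5(OH)4: molar mass 258.157 g/mol; 2×26.982 = 53.964 g → 20.90 wt%.
Difference = 6.09 − 20.90 = -14.81 percentage points.

-14.81 percentage points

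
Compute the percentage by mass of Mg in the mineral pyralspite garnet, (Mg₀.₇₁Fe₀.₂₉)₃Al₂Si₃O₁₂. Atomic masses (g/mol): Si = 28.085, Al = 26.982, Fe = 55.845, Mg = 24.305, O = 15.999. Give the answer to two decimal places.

Molar mass of (Mg₀.₇₁Fe₀.₂₉)₃Al₂Si₃O₁₂: 2.13·24.305 + 0.87·55.845 + 2·26.982 + 3·28.085 + 12·15.999 = 430.562 g/mol.
Mass of Mg per formula unit: 2.13 × 24.305 = 51.770 g.
Weight fraction Mg = 51.770 / 430.562 = 0.1202.

12.02 mass %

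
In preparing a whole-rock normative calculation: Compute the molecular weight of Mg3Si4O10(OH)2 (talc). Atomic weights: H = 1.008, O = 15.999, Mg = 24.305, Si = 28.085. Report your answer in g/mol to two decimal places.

379.26 g/mol

Mg: 3 × 24.305 = 72.9150
Si: 4 × 28.085 = 112.3400
O: 12 × 15.999 = 191.9880
H: 2 × 1.008 = 2.0160
Summing the contributions gives the formula mass.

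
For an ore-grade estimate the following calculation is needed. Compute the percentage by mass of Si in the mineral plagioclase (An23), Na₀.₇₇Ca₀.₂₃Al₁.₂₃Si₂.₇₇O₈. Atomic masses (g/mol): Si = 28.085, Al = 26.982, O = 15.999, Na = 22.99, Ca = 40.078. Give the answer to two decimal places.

Formula mass = 0.77*22.99 + 0.23*40.078 + 1.23*26.982 + 2.77*28.085 + 8*15.999 = 265.896 g/mol, of which 77.795 g is Si.
So Si makes up 77.795/265.896 = 0.2926 of the mass, i.e. 29.26%.

29.26 mass %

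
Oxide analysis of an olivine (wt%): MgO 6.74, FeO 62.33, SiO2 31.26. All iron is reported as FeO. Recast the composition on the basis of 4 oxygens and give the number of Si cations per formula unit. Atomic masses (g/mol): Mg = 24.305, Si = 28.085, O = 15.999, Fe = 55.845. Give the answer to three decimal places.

1.003 Si apfu

MgO: 6.74/40.304 = 0.16723 mol → 0.16723 mol Mg, 0.16723 mol O.
FeO: 62.33/71.844 = 0.86757 mol → 0.86757 mol Fe, 0.86757 mol O.
SiO2: 31.26/60.083 = 0.52028 mol → 0.52028 mol Si, 1.04056 mol O.
Total oxygen = 2.07536 mol. Normalization factor = 4/2.07536 = 1.92738.
Si per 4 O = 0.52028 × 1.92738 = 1.003.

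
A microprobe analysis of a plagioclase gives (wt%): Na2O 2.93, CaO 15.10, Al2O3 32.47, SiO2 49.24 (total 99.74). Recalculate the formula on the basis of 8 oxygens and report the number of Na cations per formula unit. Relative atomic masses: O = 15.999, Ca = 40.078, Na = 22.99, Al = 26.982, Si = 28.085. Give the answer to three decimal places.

2.93 wt% Na2O ÷ 61.979 g/mol = 0.04727 mol, giving 0.09454 Na and 0.04727 O.
15.10 wt% CaO ÷ 56.077 g/mol = 0.26927 mol, giving 0.26927 Ca and 0.26927 O.
32.47 wt% Al2O3 ÷ 101.961 g/mol = 0.31846 mol, giving 0.63692 Al and 0.95538 O.
49.24 wt% SiO2 ÷ 60.083 g/mol = 0.81953 mol, giving 0.81953 Si and 1.63906 O.
Oxygen sums to 2.91098; scaling by 8/2.91098 = 2.74822 puts the formula on 8 O.
Na: 0.09454 × 2.74822 = 0.260 atoms per formula unit.

0.260 Na apfu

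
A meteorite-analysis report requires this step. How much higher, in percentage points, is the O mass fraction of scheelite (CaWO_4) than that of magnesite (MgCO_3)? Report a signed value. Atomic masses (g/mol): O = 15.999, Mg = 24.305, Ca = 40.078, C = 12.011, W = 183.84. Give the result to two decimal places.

-34.70 percentage points

First mineral: 63.996 g O in 287.914 g formula = 22.23 wt% O.
Second mineral: 47.997 g O in 84.313 g formula = 56.93 wt% O.
22.23% − 56.93% gives a difference of -34.70 percentage points.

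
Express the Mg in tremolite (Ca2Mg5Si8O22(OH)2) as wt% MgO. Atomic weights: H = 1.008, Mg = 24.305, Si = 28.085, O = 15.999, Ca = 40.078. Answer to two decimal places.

24.81 wt%

M(Ca2Mg5Si8O22(OH)2) = 812.353 g/mol; M(MgO) = 40.304 g/mol.
Moles MgO per formula unit = 5 Mg ÷ 1 = 5.0000.
MgO fraction = (5.0000 × 40.304) / 812.353 = 201.520/812.353 = 0.2481.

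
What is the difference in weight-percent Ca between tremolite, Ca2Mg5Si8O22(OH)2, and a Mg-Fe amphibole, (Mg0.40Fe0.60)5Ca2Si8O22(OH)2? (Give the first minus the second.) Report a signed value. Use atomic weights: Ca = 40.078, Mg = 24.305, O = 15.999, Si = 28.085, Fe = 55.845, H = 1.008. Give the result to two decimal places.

Ca in Ca2Mg5Si8O22(OH)2: molar mass 812.353 g/mol; 2×40.078 = 80.156 g → 9.87 wt%.
Ca in (Mg0.40Fe0.60)5Ca2Si8O22(OH)2: molar mass 906.973 g/mol; 2×40.078 = 80.156 g → 8.84 wt%.
Difference = 9.87 − 8.84 = 1.03 percentage points.

1.03 percentage points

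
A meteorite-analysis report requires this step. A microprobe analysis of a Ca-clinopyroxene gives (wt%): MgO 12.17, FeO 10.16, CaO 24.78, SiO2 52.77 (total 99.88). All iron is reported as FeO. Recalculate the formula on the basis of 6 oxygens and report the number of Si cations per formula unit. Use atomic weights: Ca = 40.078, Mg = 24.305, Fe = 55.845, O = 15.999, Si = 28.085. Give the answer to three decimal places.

12.17 wt% MgO ÷ 40.304 g/mol = 0.30196 mol, giving 0.30196 Mg and 0.30196 O.
10.16 wt% FeO ÷ 71.844 g/mol = 0.14142 mol, giving 0.14142 Fe and 0.14142 O.
24.78 wt% CaO ÷ 56.077 g/mol = 0.44189 mol, giving 0.44189 Ca and 0.44189 O.
52.77 wt% SiO2 ÷ 60.083 g/mol = 0.87829 mol, giving 0.87829 Si and 1.75658 O.
Oxygen sums to 2.64185; scaling by 6/2.64185 = 2.27114 puts the formula on 6 O.
Si: 0.87829 × 2.27114 = 1.995 atoms per formula unit.

1.995 Si apfu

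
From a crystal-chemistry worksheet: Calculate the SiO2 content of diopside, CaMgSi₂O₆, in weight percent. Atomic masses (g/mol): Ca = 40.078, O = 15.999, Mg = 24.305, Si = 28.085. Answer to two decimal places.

Formula mass = 216.547 g/mol.
2 Si → 2.0000 mol SiO2 per formula unit; M(SiO2) = 60.083, so SiO2 mass = 120.166 g.
120.166/216.547 × 100 = 55.49 wt%.

55.49 wt%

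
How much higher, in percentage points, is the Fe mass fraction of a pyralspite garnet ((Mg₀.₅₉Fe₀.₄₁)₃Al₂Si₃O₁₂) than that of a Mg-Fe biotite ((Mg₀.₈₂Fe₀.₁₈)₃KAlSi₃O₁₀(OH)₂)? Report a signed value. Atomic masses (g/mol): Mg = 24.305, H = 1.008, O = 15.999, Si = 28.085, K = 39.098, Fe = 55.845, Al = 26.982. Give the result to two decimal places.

M((Mg₀.₅₉Fe₀.₄₁)₃Al₂Si₃O₁₂) = 441.916 g/mol, so wt% Fe = 68.689/441.916 × 100 = 15.54%.
M((Mg₀.₈₂Fe₀.₁₈)₃KAlSi₃O₁₀(OH)₂) = 434.286 g/mol, so wt% Fe = 30.156/434.286 × 100 = 6.94%.
15.54 − 6.94 = 8.60 pp.

8.60 percentage points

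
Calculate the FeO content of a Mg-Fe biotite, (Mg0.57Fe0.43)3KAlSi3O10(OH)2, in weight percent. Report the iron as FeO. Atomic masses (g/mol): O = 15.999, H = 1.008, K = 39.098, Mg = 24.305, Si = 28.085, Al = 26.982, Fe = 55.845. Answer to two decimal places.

20.24 wt%

M((Mg0.57Fe0.43)3KAlSi3O10(OH)2) = 457.941 g/mol; M(FeO) = 71.844 g/mol.
Moles FeO per formula unit = 1.29 Fe ÷ 1 = 1.2900.
FeO fraction = (1.2900 × 71.844) / 457.941 = 92.679/457.941 = 0.2024.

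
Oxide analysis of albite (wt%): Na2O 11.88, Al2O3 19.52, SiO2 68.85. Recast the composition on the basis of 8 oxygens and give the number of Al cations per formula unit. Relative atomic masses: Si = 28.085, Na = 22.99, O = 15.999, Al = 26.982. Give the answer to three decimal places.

1.002 Al apfu

Na2O (M=61.979): mol = 0.19168; Na = 0.38336, O = 0.19168.
Al2O3 (M=101.961): mol = 0.19145; Al = 0.38290, O = 0.57435.
SiO2 (M=60.083): mol = 1.14591; Si = 1.14591, O = 2.29182.
ΣO = 3.05785; factor = 8/ΣO = 2.61622.
Al apfu = 0.38290 × 2.61622 = 1.002.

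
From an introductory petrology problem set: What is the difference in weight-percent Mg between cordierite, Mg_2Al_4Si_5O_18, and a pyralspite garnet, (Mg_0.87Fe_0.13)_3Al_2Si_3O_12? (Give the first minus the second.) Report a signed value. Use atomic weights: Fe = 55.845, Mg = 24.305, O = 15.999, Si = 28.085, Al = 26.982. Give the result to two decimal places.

-6.96 percentage points

Mg in Mg_2Al_4Si_5O_18: molar mass 584.945 g/mol; 2×24.305 = 48.610 g → 8.31 wt%.
Mg in (Mg_0.87Fe_0.13)_3Al_2Si_3O_12: molar mass 415.423 g/mol; 2.61×24.305 = 63.436 g → 15.27 wt%.
Difference = 8.31 − 15.27 = -6.96 percentage points.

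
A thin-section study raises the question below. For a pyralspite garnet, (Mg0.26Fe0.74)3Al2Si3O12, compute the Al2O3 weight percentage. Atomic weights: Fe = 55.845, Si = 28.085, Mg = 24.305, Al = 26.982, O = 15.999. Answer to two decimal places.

21.55 wt%

M((Mg0.26Fe0.74)3Al2Si3O12) = 473.141 g/mol; M(Al2O3) = 101.961 g/mol.
Moles Al2O3 per formula unit = 2 Al ÷ 2 = 1.0000.
Al2O3 fraction = (1.0000 × 101.961) / 473.141 = 101.961/473.141 = 0.2155.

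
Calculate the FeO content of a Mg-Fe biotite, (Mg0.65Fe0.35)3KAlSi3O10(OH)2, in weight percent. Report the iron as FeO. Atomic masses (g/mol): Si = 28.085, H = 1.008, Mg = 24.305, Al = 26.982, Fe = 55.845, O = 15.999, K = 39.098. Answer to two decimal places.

Molar mass of (Mg0.65Fe0.35)3KAlSi3O10(OH)2 = 1.95×24.305 + 1.05×55.845 + 1×39.098 + 1×26.982 + 3×28.085 + 12×15.999 + 2×1.008 = 450.371 g/mol.
Each formula unit contains 1.05 Fe, equivalent to 1.05/1 = 1.0500 mol FeO.
M(FeO) = 1×55.845 + 1×15.999 = 71.844 g/mol.
Mass of FeO per formula unit = 1.0500 × 71.844 = 75.436 g.
FeO wt% = 75.436 / 450.371 × 100 = 16.75%.

16.75 wt%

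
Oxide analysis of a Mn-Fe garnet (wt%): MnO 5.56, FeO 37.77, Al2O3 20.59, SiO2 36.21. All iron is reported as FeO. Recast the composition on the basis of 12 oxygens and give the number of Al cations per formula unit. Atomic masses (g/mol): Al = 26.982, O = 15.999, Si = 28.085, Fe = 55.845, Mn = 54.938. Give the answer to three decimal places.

5.56 wt% MnO ÷ 70.937 g/mol = 0.07838 mol, giving 0.07838 Mn and 0.07838 O.
37.77 wt% FeO ÷ 71.844 g/mol = 0.52572 mol, giving 0.52572 Fe and 0.52572 O.
20.59 wt% Al2O3 ÷ 101.961 g/mol = 0.20194 mol, giving 0.40388 Al and 0.60582 O.
36.21 wt% SiO2 ÷ 60.083 g/mol = 0.60267 mol, giving 0.60267 Si and 1.20534 O.
Oxygen sums to 2.41526; scaling by 12/2.41526 = 4.96841 puts the formula on 12 O.
Al: 0.40388 × 4.96841 = 2.007 atoms per formula unit.

2.007 Al apfu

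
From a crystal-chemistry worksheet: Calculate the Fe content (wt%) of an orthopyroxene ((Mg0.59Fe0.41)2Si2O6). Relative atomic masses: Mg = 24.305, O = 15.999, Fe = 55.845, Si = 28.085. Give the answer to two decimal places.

Molar mass of (Mg0.59Fe0.41)2Si2O6: 1.18·24.305 + 0.82·55.845 + 2·28.085 + 6·15.999 = 226.637 g/mol.
Mass of Fe per formula unit: 0.82 × 55.845 = 45.793 g.
Weight fraction Fe = 45.793 / 226.637 = 0.2021.

20.21 wt%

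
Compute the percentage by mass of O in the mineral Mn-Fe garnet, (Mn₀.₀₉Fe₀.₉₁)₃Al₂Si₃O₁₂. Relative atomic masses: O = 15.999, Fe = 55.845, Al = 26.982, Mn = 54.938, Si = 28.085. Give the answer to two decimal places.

38.59 mass %

Formula mass = 0.27·54.938 + 2.73·55.845 + 2·26.982 + 3·28.085 + 12·15.999 = 497.497 g/mol, of which 191.988 g is O.
So O makes up 191.988/497.497 = 0.3859 of the mass, i.e. 38.59%.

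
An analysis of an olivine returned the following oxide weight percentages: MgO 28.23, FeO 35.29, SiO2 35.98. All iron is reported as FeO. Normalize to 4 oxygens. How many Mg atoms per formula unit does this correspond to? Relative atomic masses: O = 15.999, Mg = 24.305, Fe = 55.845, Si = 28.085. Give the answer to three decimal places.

28.23 wt% MgO ÷ 40.304 g/mol = 0.70043 mol, giving 0.70043 Mg and 0.70043 O.
35.29 wt% FeO ÷ 71.844 g/mol = 0.49120 mol, giving 0.49120 Fe and 0.49120 O.
35.98 wt% SiO2 ÷ 60.083 g/mol = 0.59884 mol, giving 0.59884 Si and 1.19768 O.
Oxygen sums to 2.38931; scaling by 4/2.38931 = 1.67412 puts the formula on 4 O.
Mg: 0.70043 × 1.67412 = 1.173 atoms per formula unit.

1.173 Mg apfu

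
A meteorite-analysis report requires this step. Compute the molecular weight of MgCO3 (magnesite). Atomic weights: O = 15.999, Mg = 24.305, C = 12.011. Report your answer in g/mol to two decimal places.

84.31 g/mol

Mg: 1 × 24.305 = 24.3050
C: 1 × 12.011 = 12.0110
O: 3 × 15.999 = 47.9970
Summing the contributions gives the formula mass.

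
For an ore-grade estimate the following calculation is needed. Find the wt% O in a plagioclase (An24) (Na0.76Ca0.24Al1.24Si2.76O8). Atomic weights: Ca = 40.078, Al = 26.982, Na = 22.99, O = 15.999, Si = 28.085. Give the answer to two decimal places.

48.11 weight percent

Formula mass = 0.76·22.99 + 0.24·40.078 + 1.24·26.982 + 2.76·28.085 + 8·15.999 = 266.055 g/mol, of which 127.992 g is O.
So O makes up 127.992/266.055 = 0.4811 of the mass, i.e. 48.11%.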